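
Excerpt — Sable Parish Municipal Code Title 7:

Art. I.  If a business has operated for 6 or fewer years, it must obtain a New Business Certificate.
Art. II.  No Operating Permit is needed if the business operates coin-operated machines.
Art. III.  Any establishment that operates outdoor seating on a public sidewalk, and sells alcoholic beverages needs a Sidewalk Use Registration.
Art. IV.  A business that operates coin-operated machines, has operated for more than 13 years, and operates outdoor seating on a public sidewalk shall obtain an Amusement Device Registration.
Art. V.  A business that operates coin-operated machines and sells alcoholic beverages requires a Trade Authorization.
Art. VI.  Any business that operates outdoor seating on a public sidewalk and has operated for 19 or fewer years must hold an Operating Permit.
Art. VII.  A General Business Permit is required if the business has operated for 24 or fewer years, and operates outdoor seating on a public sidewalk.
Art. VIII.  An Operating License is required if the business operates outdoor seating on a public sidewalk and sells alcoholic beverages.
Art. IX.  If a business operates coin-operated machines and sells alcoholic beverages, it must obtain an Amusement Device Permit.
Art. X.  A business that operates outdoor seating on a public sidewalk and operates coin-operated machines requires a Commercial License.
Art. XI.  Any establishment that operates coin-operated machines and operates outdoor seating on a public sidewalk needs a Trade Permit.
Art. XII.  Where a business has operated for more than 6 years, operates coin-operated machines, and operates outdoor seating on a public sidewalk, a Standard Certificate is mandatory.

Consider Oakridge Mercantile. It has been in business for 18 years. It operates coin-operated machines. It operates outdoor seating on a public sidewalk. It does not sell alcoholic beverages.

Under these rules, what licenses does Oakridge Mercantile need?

Art. I. years in business 18 > 6 → New Business Certificate not required.
Art. II. operates coin-operated machines → exempt from Operating Permit.
Art. III. operates outdoor seating on a public sidewalk; does not sell alcoholic beverages → Sidewalk Use Registration not required.
Art. IV. operates coin-operated machines; years in business 18 > 13; operates outdoor seating on a public sidewalk → Amusement Device Registration required.
Art. V. operates coin-operated machines; does not sell alcoholic beverages → Trade Authorization not required.
Art. VI. operates outdoor seating on a public sidewalk; years in business 18 ≤ 19 → Operating Permit required.
Art. VII. years in business 18 ≤ 24; operates outdoor seating on a public sidewalk → General Business Permit required.
Art. VIII. operates outdoor seating on a public sidewalk; does not sell alcoholic beverages → Operating License not required.
Art. IX. operates coin-operated machines; does not sell alcoholic beverages → Amusement Device Permit not required.
Art. X. operates outdoor seating on a public sidewalk; operates coin-operated machines → Commercial License required.
Art. XI. operates coin-operated machines; operates outdoor seating on a public sidewalk → Trade Permit required.
Art. XII. years in business 18 > 6; operates coin-operated machines; operates outdoor seating on a public sidewalk → Standard Certificate required.

Amusement Device Registration, Commercial License, General Business Permit, Standard Certificate, Trade Permit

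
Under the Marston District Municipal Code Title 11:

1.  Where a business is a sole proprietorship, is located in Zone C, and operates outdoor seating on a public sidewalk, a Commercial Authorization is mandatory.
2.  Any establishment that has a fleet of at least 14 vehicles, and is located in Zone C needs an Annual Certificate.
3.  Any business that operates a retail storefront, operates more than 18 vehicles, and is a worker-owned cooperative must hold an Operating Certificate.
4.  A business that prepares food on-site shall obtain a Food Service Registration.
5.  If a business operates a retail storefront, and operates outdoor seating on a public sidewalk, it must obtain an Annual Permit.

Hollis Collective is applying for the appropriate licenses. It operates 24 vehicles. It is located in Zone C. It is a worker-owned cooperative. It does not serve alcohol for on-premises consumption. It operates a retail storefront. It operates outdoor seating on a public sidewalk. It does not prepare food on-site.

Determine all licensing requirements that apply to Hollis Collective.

Annual Certificate, Annual Permit, Operating Certificate

1. is a worker-owned cooperative (not: is a sole proprietorship); is located in Zone C; operates outdoor seating on a public sidewalk → Commercial Authorization not required.
2. vehicles 24 ≥ 14; is located in Zone C → Annual Certificate required.
3. operates a retail storefront; vehicles 24 > 18; is a worker-owned cooperative → Operating Certificate required.
4. does not prepare food on-site → Food Service Registration not required.
5. operates a retail storefront; operates outdoor seating on a public sidewalk → Annual Permit required.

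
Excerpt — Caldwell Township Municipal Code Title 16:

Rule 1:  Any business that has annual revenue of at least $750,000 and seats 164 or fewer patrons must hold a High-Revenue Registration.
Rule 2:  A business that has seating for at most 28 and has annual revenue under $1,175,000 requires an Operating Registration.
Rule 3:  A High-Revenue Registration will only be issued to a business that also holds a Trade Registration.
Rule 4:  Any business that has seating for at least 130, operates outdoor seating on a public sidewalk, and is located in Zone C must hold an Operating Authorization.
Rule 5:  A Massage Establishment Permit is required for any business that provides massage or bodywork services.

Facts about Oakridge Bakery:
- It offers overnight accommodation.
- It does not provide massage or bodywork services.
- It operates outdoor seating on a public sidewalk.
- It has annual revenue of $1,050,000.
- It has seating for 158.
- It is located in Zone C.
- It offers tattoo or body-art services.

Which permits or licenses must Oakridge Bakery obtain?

High-Revenue Registration, Operating Authorization, Trade Registration

Rule 1: revenue $1,050,000 ≥ $750,000; seating 158 ≤ 164 → High-Revenue Registration required.
Rule 2: seating 158 > 28; revenue $1,050,000 < $1,175,000 → Operating Registration not required.
Rule 3: High-Revenue Registration is required → Trade Registration also required.
Rule 4: seating 158 ≥ 130; operates outdoor seating on a public sidewalk; is located in Zone C → Operating Authorization required.
Rule 5: does not provide massage or bodywork services → Massage Establishment Permit not required.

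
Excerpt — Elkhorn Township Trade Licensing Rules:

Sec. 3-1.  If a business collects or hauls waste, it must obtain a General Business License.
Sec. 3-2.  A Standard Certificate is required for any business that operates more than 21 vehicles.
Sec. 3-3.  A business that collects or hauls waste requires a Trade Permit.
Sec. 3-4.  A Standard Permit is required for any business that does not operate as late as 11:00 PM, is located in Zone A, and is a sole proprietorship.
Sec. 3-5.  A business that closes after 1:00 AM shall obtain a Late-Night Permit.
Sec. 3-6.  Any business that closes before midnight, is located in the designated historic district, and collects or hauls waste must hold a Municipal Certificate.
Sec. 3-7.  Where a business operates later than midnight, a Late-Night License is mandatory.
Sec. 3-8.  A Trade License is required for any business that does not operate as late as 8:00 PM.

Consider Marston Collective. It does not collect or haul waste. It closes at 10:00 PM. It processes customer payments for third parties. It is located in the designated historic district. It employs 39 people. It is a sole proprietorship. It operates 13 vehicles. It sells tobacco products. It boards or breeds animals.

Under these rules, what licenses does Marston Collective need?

None

Sec. 3-1. does not collect or haul waste → General Business License not required.
Sec. 3-2. vehicles 13 ≤ 21 → Standard Certificate not required.
Sec. 3-3. does not collect or haul waste → Trade Permit not required.
Sec. 3-4. closes 10:00 PM, at/before 11:00 PM; is located in the designated historic district (not: is located in Zone A); is a sole proprietorship → Standard Permit not required.
Sec. 3-5. closes 10:00 PM, at/before 1:00 AM → Late-Night Permit not required.
Sec. 3-6. closes 10:00 PM, at/before midnight; is located in the designated historic district; does not collect or haul waste → Municipal Certificate not required.
Sec. 3-7. closes 10:00 PM, at/before midnight → Late-Night License not required.
Sec. 3-8. closes 10:00 PM, after 8:00 PM → Trade License not required.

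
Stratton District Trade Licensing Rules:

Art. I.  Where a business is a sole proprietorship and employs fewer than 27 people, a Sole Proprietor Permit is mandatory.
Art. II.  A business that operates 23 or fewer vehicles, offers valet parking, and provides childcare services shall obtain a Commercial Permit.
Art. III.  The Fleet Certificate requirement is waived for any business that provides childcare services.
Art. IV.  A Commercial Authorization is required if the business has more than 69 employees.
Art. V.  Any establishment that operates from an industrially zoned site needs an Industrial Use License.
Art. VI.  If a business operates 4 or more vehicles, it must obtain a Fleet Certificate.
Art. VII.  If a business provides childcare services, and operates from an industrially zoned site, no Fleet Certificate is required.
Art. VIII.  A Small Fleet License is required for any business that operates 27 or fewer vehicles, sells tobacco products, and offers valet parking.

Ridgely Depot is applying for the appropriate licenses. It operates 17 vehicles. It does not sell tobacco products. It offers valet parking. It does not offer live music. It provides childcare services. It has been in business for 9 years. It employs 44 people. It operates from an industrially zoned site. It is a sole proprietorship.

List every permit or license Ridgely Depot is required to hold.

Commercial Permit, Industrial Use License

Art. I. is a sole proprietorship; employees 44 ≥ 27 → Sole Proprietor Permit not required.
Art. II. vehicles 17 ≤ 23; offers valet parking; provides childcare services → Commercial Permit required.
Art. III. provides childcare services → exempt from Fleet Certificate.
Art. IV. employees 44 ≤ 69 → Commercial Authorization not required.
Art. V. operates from an industrially zoned site → Industrial Use License required.
Art. VI. vehicles 17 ≥ 4 → Fleet Certificate required.
Art. VII. provides childcare services; operates from an industrially zoned site → exempt from Fleet Certificate.
Art. VIII. vehicles 17 ≤ 27; does not sell tobacco products; offers valet parking → Small Fleet License not required.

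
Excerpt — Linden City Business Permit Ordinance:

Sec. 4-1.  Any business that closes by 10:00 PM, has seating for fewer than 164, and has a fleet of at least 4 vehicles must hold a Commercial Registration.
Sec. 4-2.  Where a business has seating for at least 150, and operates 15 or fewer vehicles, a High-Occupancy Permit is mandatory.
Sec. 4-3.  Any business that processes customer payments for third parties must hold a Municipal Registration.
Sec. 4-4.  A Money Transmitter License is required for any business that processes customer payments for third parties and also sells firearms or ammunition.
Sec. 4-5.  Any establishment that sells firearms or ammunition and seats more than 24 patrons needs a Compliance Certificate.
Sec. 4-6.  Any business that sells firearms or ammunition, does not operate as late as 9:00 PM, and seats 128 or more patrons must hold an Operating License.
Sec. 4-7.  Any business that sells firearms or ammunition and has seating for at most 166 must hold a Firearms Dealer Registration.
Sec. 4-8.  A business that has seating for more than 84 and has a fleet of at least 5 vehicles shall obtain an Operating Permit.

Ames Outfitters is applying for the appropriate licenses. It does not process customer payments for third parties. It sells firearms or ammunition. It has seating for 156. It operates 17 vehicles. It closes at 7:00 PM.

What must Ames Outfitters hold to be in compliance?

Commercial Registration, Compliance Certificate, Firearms Dealer Registration, Operating License, Operating Permit

Sec. 4-1. closes 7:00 PM, at/before 10:00 PM; seating 156 < 164; vehicles 17 ≥ 4 → Commercial Registration required.
Sec. 4-2. seating 156 ≥ 150; vehicles 17 > 15 → High-Occupancy Permit not required.
Sec. 4-3. does not process customer payments for third parties → Municipal Registration not required.
Sec. 4-4. does not process customer payments for third parties; sells firearms or ammunition → Money Transmitter License not required.
Sec. 4-5. sells firearms or ammunition; seating 156 > 24 → Compliance Certificate required.
Sec. 4-6. sells firearms or ammunition; closes 7:00 PM, at/before 9:00 PM; seating 156 ≥ 128 → Operating License required.
Sec. 4-7. sells firearms or ammunition; seating 156 ≤ 166 → Firearms Dealer Registration required.
Sec. 4-8. seating 156 > 84; vehicles 17 ≥ 5 → Operating Permit required.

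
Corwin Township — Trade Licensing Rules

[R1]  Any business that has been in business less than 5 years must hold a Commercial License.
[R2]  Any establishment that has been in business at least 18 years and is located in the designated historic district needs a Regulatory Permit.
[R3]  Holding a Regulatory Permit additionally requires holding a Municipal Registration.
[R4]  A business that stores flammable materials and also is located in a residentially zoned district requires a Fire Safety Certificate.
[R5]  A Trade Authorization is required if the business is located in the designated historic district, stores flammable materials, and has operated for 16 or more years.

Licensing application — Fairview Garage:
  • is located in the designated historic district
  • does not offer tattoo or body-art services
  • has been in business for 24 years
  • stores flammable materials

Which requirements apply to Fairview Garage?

[R1] years in business 24 ≥ 5 → Commercial License not required.
[R2] years in business 24 ≥ 18; is located in the designated historic district → Regulatory Permit required.
[R3] Regulatory Permit is required → Municipal Registration also required.
[R4] stores flammable materials; is located in the designated historic district (not: is located in a residentially zoned district) → Fire Safety Certificate not required.
[R5] is located in the designated historic district; stores flammable materials; years in business 24 ≥ 16 → Trade Authorization required.

Municipal Registration, Regulatory Permit, Trade Authorization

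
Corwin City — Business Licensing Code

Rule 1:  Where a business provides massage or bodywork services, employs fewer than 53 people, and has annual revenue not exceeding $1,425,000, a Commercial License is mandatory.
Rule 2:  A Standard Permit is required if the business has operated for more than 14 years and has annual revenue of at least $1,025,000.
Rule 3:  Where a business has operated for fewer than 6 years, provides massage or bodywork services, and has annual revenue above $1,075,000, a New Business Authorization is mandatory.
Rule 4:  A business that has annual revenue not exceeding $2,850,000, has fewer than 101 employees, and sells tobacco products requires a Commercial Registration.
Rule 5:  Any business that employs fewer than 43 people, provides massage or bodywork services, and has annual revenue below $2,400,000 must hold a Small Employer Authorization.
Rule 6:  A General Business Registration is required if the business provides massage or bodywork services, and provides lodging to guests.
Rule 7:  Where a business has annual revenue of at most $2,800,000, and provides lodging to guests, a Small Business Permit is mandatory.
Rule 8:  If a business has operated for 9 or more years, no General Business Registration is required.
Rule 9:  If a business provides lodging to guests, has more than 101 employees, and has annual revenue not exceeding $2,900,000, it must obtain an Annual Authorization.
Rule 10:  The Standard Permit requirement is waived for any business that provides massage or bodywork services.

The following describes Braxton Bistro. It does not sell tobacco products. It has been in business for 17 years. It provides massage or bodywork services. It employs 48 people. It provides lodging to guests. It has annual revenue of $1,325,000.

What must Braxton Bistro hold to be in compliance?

Rule 1: provides massage or bodywork services; employees 48 < 53; revenue $1,325,000 ≤ $1,425,000 → Commercial License required.
Rule 2: years in business 17 > 14; revenue $1,325,000 ≥ $1,025,000 → Standard Permit required.
Rule 3: years in business 17 ≥ 6; provides massage or bodywork services; revenue $1,325,000 > $1,075,000 → New Business Authorization not required.
Rule 4: revenue $1,325,000 ≤ $2,850,000; employees 48 < 101; does not sell tobacco products → Commercial Registration not required.
Rule 5: employees 48 ≥ 43; provides massage or bodywork services; revenue $1,325,000 < $2,400,000 → Small Employer Authorization not required.
Rule 6: provides massage or bodywork services; provides lodging to guests → General Business Registration required.
Rule 7: revenue $1,325,000 ≤ $2,800,000; provides lodging to guests → Small Business Permit required.
Rule 8: years in business 17 ≥ 9 → exempt from General Business Registration.
Rule 9: provides lodging to guests; employees 48 ≤ 101; revenue $1,325,000 ≤ $2,900,000 → Annual Authorization not required.
Rule 10: provides massage or bodywork services → exempt from Standard Permit.

Commercial License, Small Business Permit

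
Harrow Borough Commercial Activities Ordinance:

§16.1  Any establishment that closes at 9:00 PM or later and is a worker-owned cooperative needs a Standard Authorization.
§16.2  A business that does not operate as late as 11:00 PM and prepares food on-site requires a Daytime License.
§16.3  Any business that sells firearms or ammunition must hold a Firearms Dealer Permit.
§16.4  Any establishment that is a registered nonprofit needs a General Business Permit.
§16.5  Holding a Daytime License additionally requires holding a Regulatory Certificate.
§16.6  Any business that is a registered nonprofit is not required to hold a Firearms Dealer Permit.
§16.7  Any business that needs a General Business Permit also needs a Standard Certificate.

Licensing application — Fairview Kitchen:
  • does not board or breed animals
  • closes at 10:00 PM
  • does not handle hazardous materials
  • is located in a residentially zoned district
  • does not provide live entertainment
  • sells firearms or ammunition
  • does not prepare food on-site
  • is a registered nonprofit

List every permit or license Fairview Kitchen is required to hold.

§16.1 closes 10:00 PM, after 9:00 PM; is a registered nonprofit (not: is a worker-owned cooperative) → Standard Authorization not required.
§16.2 closes 10:00 PM, at/before 11:00 PM; does not prepare food on-site → Daytime License not required.
§16.3 sells firearms or ammunition → Firearms Dealer Permit required.
§16.4 is a registered nonprofit → General Business Permit required.
§16.5 Daytime License is not required → no effect.
§16.6 is a registered nonprofit → exempt from Firearms Dealer Permit.
§16.7 General Business Permit is required → Standard Certificate also required.

General Business Permit, Standard Certificate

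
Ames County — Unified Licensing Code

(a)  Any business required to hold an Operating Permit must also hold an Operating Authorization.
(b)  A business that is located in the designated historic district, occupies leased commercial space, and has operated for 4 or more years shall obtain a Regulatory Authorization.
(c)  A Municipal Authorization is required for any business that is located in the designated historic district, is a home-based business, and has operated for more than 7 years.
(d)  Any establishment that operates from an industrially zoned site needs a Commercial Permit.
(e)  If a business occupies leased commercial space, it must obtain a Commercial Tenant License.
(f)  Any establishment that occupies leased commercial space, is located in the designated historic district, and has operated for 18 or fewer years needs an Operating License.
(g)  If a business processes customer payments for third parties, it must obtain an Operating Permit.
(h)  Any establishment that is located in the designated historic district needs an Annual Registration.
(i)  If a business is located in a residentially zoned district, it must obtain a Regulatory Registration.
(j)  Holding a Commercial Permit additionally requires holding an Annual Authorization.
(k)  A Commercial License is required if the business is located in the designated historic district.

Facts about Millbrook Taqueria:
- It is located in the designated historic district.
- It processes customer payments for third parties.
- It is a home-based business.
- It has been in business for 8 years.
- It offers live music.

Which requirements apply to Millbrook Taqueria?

(a) Operating Permit is required → Operating Authorization also required.
(b) is located in the designated historic district; is a home-based business (not: occupies leased commercial space); years in business 8 ≥ 4 → Regulatory Authorization not required.
(c) is located in the designated historic district; is a home-based business; years in business 8 > 7 → Municipal Authorization required.
(d) is a home-based business (not: operates from an industrially zoned site) → Commercial Permit not required.
(e) is a home-based business (not: occupies leased commercial space) → Commercial Tenant License not required.
(f) is a home-based business (not: occupies leased commercial space); is located in the designated historic district; years in business 8 ≤ 18 → Operating License not required.
(g) processes customer payments for third parties → Operating Permit required.
(h) is located in the designated historic district → Annual Registration required.
(i) is located in the designated historic district (not: is located in a residentially zoned district) → Regulatory Registration not required.
(j) Commercial Permit is not required → no effect.
(k) is located in the designated historic district → Commercial License required.

Annual Registration, Commercial License, Municipal Authorization, Operating Authorization, Operating Permit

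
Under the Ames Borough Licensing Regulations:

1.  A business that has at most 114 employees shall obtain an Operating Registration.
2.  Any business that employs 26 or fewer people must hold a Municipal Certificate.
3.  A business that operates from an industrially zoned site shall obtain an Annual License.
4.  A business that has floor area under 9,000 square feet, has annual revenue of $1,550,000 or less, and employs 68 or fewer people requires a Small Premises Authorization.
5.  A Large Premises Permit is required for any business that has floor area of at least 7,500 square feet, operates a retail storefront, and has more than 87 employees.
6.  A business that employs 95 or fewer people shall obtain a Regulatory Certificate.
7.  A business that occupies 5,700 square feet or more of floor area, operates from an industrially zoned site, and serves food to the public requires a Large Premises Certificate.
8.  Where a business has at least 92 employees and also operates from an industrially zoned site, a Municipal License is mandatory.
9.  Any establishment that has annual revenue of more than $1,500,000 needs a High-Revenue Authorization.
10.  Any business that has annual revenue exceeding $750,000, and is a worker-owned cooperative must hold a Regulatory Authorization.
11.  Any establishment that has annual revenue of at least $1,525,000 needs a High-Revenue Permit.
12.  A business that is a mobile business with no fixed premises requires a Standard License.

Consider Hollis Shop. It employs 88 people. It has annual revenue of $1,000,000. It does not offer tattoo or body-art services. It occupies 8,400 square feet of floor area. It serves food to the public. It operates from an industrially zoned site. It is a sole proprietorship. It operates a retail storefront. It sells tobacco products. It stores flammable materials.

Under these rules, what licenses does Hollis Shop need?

Annual License, Large Premises Certificate, Large Premises Permit, Operating Registration, Regulatory Certificate

1. employees 88 ≤ 114 → Operating Registration required.
2. employees 88 > 26 → Municipal Certificate not required.
3. operates from an industrially zoned site → Annual License required.
4. floor area 8,400 square feet < 9,000 square feet; revenue $1,000,000 ≤ $1,550,000; employees 88 > 68 → Small Premises Authorization not required.
5. floor area 8,400 square feet ≥ 7,500 square feet; operates a retail storefront; employees 88 > 87 → Large Premises Permit required.
6. employees 88 ≤ 95 → Regulatory Certificate required.
7. floor area 8,400 square feet ≥ 5,700 square feet; operates from an industrially zoned site; serves food to the public → Large Premises Certificate required.
8. employees 88 < 92; operates from an industrially zoned site → Municipal License not required.
9. revenue $1,000,000 ≤ $1,500,000 → High-Revenue Authorization not required.
10. revenue $1,000,000 > $750,000; is a sole proprietorship (not: is a worker-owned cooperative) → Regulatory Authorization not required.
11. revenue $1,000,000 < $1,525,000 → High-Revenue Permit not required.
12. operates from an industrially zoned site (not: is a mobile business with no fixed premises) → Standard License not required.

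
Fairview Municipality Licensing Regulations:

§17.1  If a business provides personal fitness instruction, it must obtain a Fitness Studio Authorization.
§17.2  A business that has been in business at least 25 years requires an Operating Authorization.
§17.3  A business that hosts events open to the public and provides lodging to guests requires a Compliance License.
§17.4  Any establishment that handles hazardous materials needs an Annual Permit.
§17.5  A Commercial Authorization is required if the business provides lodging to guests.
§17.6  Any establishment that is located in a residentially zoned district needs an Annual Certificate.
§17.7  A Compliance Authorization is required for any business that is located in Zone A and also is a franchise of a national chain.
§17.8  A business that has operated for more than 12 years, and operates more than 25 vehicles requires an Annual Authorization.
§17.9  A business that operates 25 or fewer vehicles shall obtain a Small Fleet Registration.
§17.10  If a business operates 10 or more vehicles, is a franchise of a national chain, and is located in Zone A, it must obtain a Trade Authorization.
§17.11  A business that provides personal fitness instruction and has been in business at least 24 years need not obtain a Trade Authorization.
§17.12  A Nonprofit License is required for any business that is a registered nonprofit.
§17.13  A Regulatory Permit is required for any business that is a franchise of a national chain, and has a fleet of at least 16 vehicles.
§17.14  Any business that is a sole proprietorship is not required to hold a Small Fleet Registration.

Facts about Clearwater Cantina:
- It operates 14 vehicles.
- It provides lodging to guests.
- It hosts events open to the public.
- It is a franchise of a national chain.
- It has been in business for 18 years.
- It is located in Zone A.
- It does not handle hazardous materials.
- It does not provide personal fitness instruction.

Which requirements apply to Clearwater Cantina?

Commercial Authorization, Compliance Authorization, Compliance License, Small Fleet Registration, Trade Authorization

§17.1 does not provide personal fitness instruction → Fitness Studio Authorization not required.
§17.2 years in business 18 < 25 → Operating Authorization not required.
§17.3 hosts events open to the public; provides lodging to guests → Compliance License required.
§17.4 does not handle hazardous materials → Annual Permit not required.
§17.5 provides lodging to guests → Commercial Authorization required.
§17.6 is located in Zone A (not: is located in a residentially zoned district) → Annual Certificate not required.
§17.7 is located in Zone A; is a franchise of a national chain → Compliance Authorization required.
§17.8 years in business 18 > 12; vehicles 14 ≤ 25 → Annual Authorization not required.
§17.9 vehicles 14 ≤ 25 → Small Fleet Registration required.
§17.10 vehicles 14 ≥ 10; is a franchise of a national chain; is located in Zone A → Trade Authorization required.
§17.11 does not provide personal fitness instruction; years in business 18 < 24 → Trade Authorization exemption does not apply.
§17.12 is a franchise of a national chain (not: is a registered nonprofit) → Nonprofit License not required.
§17.13 is a franchise of a national chain; vehicles 14 < 16 → Regulatory Permit not required.
§17.14 is a franchise of a national chain (not: is a sole proprietorship) → Small Fleet Registration exemption does not apply.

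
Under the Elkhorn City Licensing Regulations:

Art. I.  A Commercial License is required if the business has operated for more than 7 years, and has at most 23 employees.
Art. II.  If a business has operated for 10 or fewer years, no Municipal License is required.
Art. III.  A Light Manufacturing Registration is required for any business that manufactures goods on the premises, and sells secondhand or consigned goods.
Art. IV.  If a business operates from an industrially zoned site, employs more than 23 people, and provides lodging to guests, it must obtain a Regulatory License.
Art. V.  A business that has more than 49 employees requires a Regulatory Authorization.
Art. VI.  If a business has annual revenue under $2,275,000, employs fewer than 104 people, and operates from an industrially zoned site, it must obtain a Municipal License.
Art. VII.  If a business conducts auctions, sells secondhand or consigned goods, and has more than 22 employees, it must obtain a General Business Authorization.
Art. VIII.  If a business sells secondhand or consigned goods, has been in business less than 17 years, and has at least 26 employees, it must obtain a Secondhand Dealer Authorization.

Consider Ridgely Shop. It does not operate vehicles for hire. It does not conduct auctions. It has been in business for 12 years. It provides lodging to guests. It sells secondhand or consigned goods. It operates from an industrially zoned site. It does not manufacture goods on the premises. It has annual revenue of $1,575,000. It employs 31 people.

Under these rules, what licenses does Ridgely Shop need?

Art. I. years in business 12 > 7; employees 31 > 23 → Commercial License not required.
Art. II. years in business 12 > 10 → Municipal License exemption does not apply.
Art. III. does not manufacture goods on the premises; sells secondhand or consigned goods → Light Manufacturing Registration not required.
Art. IV. operates from an industrially zoned site; employees 31 > 23; provides lodging to guests → Regulatory License required.
Art. V. employees 31 ≤ 49 → Regulatory Authorization not required.
Art. VI. revenue $1,575,000 < $2,275,000; employees 31 < 104; operates from an industrially zoned site → Municipal License required.
Art. VII. does not conduct auctions; sells secondhand or consigned goods; employees 31 > 22 → General Business Authorization not required.
Art. VIII. sells secondhand or consigned goods; years in business 12 < 17; employees 31 ≥ 26 → Secondhand Dealer Authorization required.

Municipal License, Regulatory License, Secondhand Dealer Authorization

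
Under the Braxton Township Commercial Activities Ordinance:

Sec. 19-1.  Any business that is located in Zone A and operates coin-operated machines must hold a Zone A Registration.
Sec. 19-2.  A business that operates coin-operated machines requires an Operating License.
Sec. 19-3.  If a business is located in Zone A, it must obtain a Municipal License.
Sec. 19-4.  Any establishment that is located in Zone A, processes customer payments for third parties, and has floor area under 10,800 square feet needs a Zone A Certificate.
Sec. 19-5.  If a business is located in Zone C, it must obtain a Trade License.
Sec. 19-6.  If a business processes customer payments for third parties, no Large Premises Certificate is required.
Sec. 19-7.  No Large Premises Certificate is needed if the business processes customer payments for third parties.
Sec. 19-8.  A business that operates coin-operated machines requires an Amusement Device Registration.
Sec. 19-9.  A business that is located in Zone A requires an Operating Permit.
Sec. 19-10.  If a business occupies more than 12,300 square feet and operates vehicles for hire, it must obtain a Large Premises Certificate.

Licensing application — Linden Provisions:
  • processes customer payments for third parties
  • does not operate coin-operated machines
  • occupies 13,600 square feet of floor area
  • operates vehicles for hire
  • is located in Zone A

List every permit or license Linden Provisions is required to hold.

Municipal License, Operating Permit

Sec. 19-1. is located in Zone A; does not operate coin-operated machines → Zone A Registration not required.
Sec. 19-2. does not operate coin-operated machines → Operating License not required.
Sec. 19-3. is located in Zone A → Municipal License required.
Sec. 19-4. is located in Zone A; processes customer payments for third parties; floor area 13,600 square feet ≥ 10,800 square feet → Zone A Certificate not required.
Sec. 19-5. is located in Zone A (not: is located in Zone C) → Trade License not required.
Sec. 19-6. processes customer payments for third parties → exempt from Large Premises Certificate.
Sec. 19-7. processes customer payments for third parties → exempt from Large Premises Certificate.
Sec. 19-8. does not operate coin-operated machines → Amusement Device Registration not required.
Sec. 19-9. is located in Zone A → Operating Permit required.
Sec. 19-10. floor area 13,600 square feet > 12,300 square feet; operates vehicles for hire → Large Premises Certificate required.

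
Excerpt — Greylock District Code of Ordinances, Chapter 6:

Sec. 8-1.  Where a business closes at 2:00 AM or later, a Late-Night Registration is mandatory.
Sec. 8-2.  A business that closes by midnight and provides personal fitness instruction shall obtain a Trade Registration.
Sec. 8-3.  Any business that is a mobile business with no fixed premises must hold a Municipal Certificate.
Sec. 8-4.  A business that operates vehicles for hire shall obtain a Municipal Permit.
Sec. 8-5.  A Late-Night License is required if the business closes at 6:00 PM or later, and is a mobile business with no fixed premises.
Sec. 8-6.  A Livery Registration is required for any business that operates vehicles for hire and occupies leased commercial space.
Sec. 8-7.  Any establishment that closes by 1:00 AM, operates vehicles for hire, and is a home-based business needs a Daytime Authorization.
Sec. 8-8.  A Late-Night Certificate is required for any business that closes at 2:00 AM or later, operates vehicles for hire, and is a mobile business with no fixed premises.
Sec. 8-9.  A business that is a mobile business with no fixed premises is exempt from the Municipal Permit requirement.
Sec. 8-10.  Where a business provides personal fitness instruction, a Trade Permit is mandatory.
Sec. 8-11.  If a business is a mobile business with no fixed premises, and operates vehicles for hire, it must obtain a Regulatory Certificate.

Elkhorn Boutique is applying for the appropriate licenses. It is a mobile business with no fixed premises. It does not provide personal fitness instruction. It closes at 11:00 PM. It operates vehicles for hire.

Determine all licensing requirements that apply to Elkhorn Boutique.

Late-Night License, Municipal Certificate, Regulatory Certificate

Sec. 8-1. closes 11:00 PM, at/before 2:00 AM → Late-Night Registration not required.
Sec. 8-2. closes 11:00 PM, at/before midnight; does not provide personal fitness instruction → Trade Registration not required.
Sec. 8-3. is a mobile business with no fixed premises → Municipal Certificate required.
Sec. 8-4. operates vehicles for hire → Municipal Permit required.
Sec. 8-5. closes 11:00 PM, after 6:00 PM; is a mobile business with no fixed premises → Late-Night License required.
Sec. 8-6. operates vehicles for hire; is a mobile business with no fixed premises (not: occupies leased commercial space) → Livery Registration not required.
Sec. 8-7. closes 11:00 PM, at/before 1:00 AM; operates vehicles for hire; is a mobile business with no fixed premises (not: is a home-based business) → Daytime Authorization not required.
Sec. 8-8. closes 11:00 PM, at/before 2:00 AM; operates vehicles for hire; is a mobile business with no fixed premises → Late-Night Certificate not required.
Sec. 8-9. is a mobile business with no fixed premises → exempt from Municipal Permit.
Sec. 8-10. does not provide personal fitness instruction → Trade Permit not required.
Sec. 8-11. is a mobile business with no fixed premises; operates vehicles for hire → Regulatory Certificate required.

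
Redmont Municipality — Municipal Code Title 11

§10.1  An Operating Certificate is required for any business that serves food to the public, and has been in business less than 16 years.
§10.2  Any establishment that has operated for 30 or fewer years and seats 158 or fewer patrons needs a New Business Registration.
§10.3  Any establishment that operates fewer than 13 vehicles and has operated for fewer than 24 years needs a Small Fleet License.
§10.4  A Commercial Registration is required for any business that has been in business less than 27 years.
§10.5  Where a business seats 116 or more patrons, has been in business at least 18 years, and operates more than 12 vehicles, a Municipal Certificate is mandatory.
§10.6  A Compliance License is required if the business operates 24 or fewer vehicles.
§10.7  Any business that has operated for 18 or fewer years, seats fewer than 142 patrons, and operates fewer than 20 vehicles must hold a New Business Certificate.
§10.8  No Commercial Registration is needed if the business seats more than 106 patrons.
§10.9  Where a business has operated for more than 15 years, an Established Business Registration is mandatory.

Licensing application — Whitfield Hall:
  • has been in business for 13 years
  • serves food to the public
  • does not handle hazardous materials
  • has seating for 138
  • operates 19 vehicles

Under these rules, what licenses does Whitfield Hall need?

§10.1 serves food to the public; years in business 13 < 16 → Operating Certificate required.
§10.2 years in business 13 ≤ 30; seating 138 ≤ 158 → New Business Registration required.
§10.3 vehicles 19 ≥ 13; years in business 13 < 24 → Small Fleet License not required.
§10.4 years in business 13 < 27 → Commercial Registration required.
§10.5 seating 138 ≥ 116; years in business 13 < 18; vehicles 19 > 12 → Municipal Certificate not required.
§10.6 vehicles 19 ≤ 24 → Compliance License required.
§10.7 years in business 13 ≤ 18; seating 138 < 142; vehicles 19 < 20 → New Business Certificate required.
§10.8 seating 138 > 106 → exempt from Commercial Registration.
§10.9 years in business 13 ≤ 15 → Established Business Registration not required.

Compliance License, New Business Certificate, New Business Registration, Operating Certificate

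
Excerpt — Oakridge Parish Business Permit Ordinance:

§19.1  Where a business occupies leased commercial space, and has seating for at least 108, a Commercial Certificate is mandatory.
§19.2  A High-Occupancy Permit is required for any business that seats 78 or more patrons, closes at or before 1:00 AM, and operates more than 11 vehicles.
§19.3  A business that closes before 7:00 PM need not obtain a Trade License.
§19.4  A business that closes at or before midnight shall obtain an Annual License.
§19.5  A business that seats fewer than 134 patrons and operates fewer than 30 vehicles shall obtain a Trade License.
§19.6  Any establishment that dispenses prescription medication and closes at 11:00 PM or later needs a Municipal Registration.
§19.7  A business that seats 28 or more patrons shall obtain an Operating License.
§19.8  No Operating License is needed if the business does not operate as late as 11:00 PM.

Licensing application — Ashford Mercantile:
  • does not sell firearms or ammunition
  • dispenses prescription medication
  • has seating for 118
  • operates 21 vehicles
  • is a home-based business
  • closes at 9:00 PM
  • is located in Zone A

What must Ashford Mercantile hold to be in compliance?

§19.1 is a home-based business (not: occupies leased commercial space); seating 118 ≥ 108 → Commercial Certificate not required.
§19.2 seating 118 ≥ 78; closes 9:00 PM, at/before 1:00 AM; vehicles 21 > 11 → High-Occupancy Permit required.
§19.3 closes 9:00 PM, after 7:00 PM → Trade License exemption does not apply.
§19.4 closes 9:00 PM, at/before midnight → Annual License required.
§19.5 seating 118 < 134; vehicles 21 < 30 → Trade License required.
§19.6 dispenses prescription medication; closes 9:00 PM, at/before 11:00 PM → Municipal Registration not required.
§19.7 seating 118 ≥ 28 → Operating License required.
§19.8 closes 9:00 PM, at/before 11:00 PM → exempt from Operating License.

Annual License, High-Occupancy Permit, Trade License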